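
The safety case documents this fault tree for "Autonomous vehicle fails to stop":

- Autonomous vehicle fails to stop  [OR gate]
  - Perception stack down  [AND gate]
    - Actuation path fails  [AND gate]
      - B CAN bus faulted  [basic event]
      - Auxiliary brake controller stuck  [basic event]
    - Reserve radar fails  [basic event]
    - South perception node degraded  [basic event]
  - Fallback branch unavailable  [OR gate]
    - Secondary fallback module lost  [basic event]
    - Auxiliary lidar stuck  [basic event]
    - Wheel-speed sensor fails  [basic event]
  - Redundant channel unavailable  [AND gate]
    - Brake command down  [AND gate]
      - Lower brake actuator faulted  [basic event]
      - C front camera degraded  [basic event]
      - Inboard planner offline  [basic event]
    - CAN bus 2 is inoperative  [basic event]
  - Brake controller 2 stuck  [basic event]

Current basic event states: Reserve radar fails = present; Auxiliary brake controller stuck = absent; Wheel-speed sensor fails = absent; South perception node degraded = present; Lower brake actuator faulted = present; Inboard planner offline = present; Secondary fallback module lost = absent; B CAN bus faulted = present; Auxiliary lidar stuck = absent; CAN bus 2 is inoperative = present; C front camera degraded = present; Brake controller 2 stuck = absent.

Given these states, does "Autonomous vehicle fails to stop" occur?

Yes

Actuation path fails [AND]: B CAN bus faulted=occurs, Auxiliary brake controller stuck=not → not all inputs occur → does not occur.
Perception stack down [AND]: Actuation path fails=not, Reserve radar fails=occurs, South perception node degraded=occurs → not all inputs occur → does not occur.
Fallback branch unavailable [OR]: Secondary fallback module lost=not, Auxiliary lidar stuck=not, Wheel-speed sensor fails=not → no input occurs → does not occur.
Brake command down [AND]: Lower brake actuator faulted=occurs, C front camera degraded=occurs, Inboard planner offline=occurs → all inputs occur → occurs.
Redundant channel unavailable [AND]: Brake command down=occurs, CAN bus 2 is inoperative=occurs → all inputs occur → occurs.
Autonomous vehicle fails to stop [OR]: Perception stack down=not, Fallback branch unavailable=not, Redundant channel unavailable=occurs, Brake controller 2 stuck=not → at least one input occurs → occurs.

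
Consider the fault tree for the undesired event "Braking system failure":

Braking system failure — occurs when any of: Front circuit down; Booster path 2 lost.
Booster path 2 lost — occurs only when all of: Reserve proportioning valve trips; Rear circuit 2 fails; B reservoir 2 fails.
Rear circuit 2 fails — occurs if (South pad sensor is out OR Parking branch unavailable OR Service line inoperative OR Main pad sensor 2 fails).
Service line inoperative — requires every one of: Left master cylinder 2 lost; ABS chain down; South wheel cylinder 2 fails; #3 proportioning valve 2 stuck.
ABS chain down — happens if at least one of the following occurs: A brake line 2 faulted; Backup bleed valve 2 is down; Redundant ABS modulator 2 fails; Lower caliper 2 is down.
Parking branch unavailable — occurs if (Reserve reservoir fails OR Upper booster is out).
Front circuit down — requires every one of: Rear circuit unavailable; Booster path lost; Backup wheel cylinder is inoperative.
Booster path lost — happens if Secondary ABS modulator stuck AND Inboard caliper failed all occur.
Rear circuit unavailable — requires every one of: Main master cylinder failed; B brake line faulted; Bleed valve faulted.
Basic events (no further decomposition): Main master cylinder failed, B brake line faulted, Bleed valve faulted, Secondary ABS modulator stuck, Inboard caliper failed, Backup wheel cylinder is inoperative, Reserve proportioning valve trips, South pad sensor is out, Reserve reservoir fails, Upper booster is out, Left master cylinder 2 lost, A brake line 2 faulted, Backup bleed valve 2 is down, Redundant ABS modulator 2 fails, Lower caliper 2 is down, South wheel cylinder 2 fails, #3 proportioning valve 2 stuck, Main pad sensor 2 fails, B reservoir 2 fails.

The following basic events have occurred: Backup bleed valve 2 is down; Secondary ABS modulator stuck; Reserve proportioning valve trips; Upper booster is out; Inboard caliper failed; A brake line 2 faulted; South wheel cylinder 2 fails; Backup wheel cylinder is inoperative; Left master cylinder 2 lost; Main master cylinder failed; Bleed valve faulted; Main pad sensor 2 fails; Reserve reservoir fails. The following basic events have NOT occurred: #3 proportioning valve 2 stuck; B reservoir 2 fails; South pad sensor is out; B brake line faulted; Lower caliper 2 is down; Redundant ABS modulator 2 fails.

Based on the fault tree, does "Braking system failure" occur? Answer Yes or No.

No

Rear circuit unavailable [AND]: Main master cylinder failed=occurs, B brake line faulted=not, Bleed valve faulted=occurs → not all inputs occur → does not occur.
Booster path lost [AND]: Secondary ABS modulator stuck=occurs, Inboard caliper failed=occurs → all inputs occur → occurs.
Front circuit down [AND]: Rear circuit unavailable=not, Booster path lost=occurs, Backup wheel cylinder is inoperative=occurs → not all inputs occur → does not occur.
Parking branch unavailable [OR]: Reserve reservoir fails=occurs, Upper booster is out=occurs → at least one input occurs → occurs.
ABS chain down [OR]: A brake line 2 faulted=occurs, Backup bleed valve 2 is down=occurs, Redundant ABS modulator 2 fails=not, Lower caliper 2 is down=not → at least one input occurs → occurs.
Service line inoperative [AND]: Left master cylinder 2 lost=occurs, ABS chain down=occurs, South wheel cylinder 2 fails=occurs, #3 proportioning valve 2 stuck=not → not all inputs occur → does not occur.
Rear circuit 2 fails [OR]: South pad sensor is out=not, Parking branch unavailable=occurs, Service line inoperative=not, Main pad sensor 2 fails=occurs → at least one input occurs → occurs.
Booster path 2 lost [AND]: Reserve proportioning valve trips=occurs, Rear circuit 2 fails=occurs, B reservoir 2 fails=not → not all inputs occur → does not occur.
Braking system failure [OR]: Front circuit down=not, Booster path 2 lost=not → no input occurs → does not occur.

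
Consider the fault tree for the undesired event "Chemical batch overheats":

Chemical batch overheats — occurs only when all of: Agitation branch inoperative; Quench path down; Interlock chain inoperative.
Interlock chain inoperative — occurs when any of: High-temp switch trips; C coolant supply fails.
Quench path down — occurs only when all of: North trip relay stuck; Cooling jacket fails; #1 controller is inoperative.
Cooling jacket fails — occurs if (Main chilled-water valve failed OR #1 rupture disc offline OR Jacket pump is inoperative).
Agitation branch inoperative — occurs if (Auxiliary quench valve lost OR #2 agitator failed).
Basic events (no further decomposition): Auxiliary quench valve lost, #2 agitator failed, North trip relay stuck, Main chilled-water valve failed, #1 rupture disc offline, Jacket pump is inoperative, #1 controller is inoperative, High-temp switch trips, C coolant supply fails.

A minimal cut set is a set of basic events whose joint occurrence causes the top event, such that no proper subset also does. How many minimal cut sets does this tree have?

Agitation branch inoperative [OR]: union of children's cut sets → 2 cut set(s).
Cooling jacket fails [OR]: union of children's cut sets → 3 cut set(s).
Quench path down [AND]: one cut set from each child combined → 1 × 3 × 1 = 3 cut set(s).
Interlock chain inoperative [OR]: union of children's cut sets → 2 cut set(s).
Chemical batch overheats [AND]: one cut set from each child combined → 2 × 3 × 2 = 12 cut set(s).

12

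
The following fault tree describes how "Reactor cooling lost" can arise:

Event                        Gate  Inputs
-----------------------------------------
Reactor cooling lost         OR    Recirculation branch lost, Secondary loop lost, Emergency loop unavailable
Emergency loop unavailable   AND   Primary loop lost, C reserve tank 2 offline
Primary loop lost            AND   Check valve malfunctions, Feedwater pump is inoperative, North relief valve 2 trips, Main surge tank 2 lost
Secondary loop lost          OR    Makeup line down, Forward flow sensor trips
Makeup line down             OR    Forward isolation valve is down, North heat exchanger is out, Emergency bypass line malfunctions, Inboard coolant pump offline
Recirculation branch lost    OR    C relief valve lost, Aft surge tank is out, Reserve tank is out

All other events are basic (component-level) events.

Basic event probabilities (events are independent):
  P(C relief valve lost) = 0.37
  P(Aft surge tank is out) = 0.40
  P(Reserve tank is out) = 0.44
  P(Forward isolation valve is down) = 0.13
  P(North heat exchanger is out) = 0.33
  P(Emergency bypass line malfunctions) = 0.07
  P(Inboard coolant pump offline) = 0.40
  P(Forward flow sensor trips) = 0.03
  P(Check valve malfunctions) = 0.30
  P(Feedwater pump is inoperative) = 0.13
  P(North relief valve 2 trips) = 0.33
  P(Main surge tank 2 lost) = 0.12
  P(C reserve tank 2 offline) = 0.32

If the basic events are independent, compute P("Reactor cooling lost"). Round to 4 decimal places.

0.9332

P(Recirculation branch lost) [OR] = 1 − (1−0.37) × (1−0.40) × (1−0.44) = 0.788320
P(Makeup line down) [OR] = 1 − (1−0.13) × (1−0.33) × (1−0.07) × (1−0.40) = 0.674742
P(Secondary loop lost) [OR] = 1 − (1−0.674742) × (1−0.03) = 0.684500
P(Primary loop lost) [AND] = 0.30 × 0.13 × 0.33 × 0.12 = 0.001544
P(Emergency loop unavailable) [AND] = 0.001544 × 0.32 = 0.000494
P(Reactor cooling lost) [OR] = 1 − (1−0.788320) × (1−0.684500) × (1−0.000494) = 0.933248
Rounded to 4 decimal places: P(Reactor cooling lost) ≈ 0.9332.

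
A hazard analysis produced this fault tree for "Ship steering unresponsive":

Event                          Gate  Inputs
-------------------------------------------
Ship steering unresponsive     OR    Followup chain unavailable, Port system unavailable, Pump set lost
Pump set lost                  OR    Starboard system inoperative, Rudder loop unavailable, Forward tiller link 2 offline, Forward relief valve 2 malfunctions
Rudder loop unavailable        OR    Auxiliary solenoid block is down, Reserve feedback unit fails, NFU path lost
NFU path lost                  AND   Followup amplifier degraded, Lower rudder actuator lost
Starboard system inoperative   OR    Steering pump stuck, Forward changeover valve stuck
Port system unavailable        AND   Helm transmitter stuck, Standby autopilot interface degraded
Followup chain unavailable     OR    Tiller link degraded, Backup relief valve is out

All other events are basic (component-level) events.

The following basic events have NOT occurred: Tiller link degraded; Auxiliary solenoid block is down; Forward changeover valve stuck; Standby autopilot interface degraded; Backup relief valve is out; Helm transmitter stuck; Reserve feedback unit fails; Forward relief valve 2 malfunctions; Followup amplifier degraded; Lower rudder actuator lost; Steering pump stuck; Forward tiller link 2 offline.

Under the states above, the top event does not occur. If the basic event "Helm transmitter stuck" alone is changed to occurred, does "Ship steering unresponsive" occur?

No

Counterfactual: set "Helm transmitter stuck" to occurred.
Followup chain unavailable [OR]: Tiller link degraded=not, Backup relief valve is out=not → no input occurs → does not occur.
Port system unavailable [AND]: Helm transmitter stuck=occurs, Standby autopilot interface degraded=not → not all inputs occur → does not occur.
Starboard system inoperative [OR]: Steering pump stuck=not, Forward changeover valve stuck=not → no input occurs → does not occur.
NFU path lost [AND]: Followup amplifier degraded=not, Lower rudder actuator lost=not → not all inputs occur → does not occur.
Rudder loop unavailable [OR]: Auxiliary solenoid block is down=not, Reserve feedback unit fails=not, NFU path lost=not → no input occurs → does not occur.
Pump set lost [OR]: Starboard system inoperative=not, Rudder loop unavailable=not, Forward tiller link 2 offline=not, Forward relief valve 2 malfunctions=not → no input occurs → does not occur.
Ship steering unresponsive [OR]: Followup chain unavailable=not, Port system unavailable=not, Pump set lost=not → no input occurs → does not occur.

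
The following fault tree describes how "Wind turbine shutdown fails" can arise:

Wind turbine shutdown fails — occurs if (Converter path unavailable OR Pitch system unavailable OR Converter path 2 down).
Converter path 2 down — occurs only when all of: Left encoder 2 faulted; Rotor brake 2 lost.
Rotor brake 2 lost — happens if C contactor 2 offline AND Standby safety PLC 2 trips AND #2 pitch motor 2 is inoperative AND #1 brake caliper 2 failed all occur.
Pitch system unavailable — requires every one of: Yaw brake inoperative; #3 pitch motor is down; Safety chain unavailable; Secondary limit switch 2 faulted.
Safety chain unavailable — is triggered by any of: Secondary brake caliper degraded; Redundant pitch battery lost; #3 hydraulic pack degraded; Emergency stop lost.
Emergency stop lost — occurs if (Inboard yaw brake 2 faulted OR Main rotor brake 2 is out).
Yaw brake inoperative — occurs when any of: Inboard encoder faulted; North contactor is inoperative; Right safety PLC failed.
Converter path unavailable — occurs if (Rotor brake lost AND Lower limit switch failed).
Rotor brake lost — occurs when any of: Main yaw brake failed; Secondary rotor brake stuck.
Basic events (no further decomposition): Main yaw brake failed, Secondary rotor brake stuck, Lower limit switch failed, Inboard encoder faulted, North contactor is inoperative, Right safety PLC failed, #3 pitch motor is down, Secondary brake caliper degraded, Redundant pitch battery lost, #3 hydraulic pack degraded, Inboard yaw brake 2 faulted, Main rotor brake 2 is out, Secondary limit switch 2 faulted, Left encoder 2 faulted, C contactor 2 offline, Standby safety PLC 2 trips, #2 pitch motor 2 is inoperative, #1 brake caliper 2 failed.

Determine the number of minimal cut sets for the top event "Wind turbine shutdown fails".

18

Rotor brake lost [OR]: union of children's cut sets → 2 cut set(s).
Converter path unavailable [AND]: one cut set from each child combined → 2 × 1 = 2 cut set(s).
Yaw brake inoperative [OR]: union of children's cut sets → 3 cut set(s).
Emergency stop lost [OR]: union of children's cut sets → 2 cut set(s).
Safety chain unavailable [OR]: union of children's cut sets → 5 cut set(s).
Pitch system unavailable [AND]: one cut set from each child combined → 3 × 1 × 5 × 1 = 15 cut set(s).
Rotor brake 2 lost [AND]: one cut set from each child combined → 1 × 1 × 1 × 1 = 1 cut set(s).
Converter path 2 down [AND]: one cut set from each child combined → 1 × 1 = 1 cut set(s).
Wind turbine shutdown fails [OR]: union of children's cut sets → 18 cut set(s).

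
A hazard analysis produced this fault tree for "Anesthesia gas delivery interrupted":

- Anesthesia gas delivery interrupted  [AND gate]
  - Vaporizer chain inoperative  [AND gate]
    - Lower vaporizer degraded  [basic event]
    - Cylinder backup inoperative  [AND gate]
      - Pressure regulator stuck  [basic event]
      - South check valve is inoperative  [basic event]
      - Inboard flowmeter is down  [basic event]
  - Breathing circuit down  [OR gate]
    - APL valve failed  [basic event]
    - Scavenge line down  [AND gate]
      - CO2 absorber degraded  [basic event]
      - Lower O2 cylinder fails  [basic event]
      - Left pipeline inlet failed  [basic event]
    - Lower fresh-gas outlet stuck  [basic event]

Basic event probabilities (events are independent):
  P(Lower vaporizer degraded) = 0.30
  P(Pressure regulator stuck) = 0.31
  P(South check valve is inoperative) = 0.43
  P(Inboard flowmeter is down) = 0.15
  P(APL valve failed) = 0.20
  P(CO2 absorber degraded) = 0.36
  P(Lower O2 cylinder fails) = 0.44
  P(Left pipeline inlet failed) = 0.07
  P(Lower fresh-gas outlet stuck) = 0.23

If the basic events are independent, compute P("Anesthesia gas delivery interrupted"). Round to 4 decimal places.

0.0023

P(Cylinder backup inoperative) [AND] = 0.31 × 0.43 × 0.15 = 0.019995
P(Vaporizer chain inoperative) [AND] = 0.30 × 0.019995 = 0.005999
P(Scavenge line down) [AND] = 0.36 × 0.44 × 0.07 = 0.011088
P(Breathing circuit down) [OR] = 1 − (1−0.20) × (1−0.011088) × (1−0.23) = 0.390830
P(Anesthesia gas delivery interrupted) [AND] = 0.005999 × 0.390830 = 0.002345
Rounded to 4 decimal places: P(Anesthesia gas delivery interrupted) ≈ 0.0023.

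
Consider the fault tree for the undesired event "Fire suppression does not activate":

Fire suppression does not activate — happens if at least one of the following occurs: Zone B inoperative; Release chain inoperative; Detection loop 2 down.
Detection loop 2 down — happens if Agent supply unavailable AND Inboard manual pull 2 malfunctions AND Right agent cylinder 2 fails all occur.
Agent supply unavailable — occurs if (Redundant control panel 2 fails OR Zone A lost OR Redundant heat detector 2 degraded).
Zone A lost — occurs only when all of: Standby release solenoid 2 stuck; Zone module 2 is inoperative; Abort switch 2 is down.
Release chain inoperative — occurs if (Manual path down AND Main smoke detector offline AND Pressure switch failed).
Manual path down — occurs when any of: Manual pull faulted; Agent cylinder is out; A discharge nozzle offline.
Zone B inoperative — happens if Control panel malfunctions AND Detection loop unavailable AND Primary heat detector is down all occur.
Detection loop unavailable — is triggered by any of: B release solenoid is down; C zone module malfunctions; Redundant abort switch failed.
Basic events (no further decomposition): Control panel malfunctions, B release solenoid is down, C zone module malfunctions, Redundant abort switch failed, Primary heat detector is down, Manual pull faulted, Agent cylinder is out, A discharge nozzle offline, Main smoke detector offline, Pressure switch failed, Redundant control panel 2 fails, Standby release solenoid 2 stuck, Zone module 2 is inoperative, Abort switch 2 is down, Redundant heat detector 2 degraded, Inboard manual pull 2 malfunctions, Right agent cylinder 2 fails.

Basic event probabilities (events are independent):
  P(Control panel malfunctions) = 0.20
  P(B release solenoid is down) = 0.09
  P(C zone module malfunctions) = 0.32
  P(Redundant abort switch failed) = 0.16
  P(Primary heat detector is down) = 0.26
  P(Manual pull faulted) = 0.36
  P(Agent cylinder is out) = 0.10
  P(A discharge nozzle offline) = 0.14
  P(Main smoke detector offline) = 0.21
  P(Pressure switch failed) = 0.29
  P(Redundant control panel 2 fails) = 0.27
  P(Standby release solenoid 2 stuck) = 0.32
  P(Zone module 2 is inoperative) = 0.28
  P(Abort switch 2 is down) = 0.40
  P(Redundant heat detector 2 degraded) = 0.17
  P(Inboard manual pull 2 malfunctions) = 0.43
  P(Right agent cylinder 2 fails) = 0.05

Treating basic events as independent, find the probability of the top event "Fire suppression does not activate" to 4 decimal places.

0.0634

P(Detection loop unavailable) [OR] = 1 − (1−0.09) × (1−0.32) × (1−0.16) = 0.480208
P(Zone B inoperative) [AND] = 0.20 × 0.480208 × 0.26 = 0.024971
P(Manual path down) [OR] = 1 − (1−0.36) × (1−0.10) × (1−0.14) = 0.504640
P(Release chain inoperative) [AND] = 0.504640 × 0.21 × 0.29 = 0.030733
P(Zone A lost) [AND] = 0.32 × 0.28 × 0.40 = 0.035840
P(Agent supply unavailable) [OR] = 1 − (1−0.27) × (1−0.035840) × (1−0.17) = 0.415815
P(Detection loop 2 down) [AND] = 0.415815 × 0.43 × 0.05 = 0.008940
P(Fire suppression does not activate) [OR] = 1 − (1−0.024971) × (1−0.030733) × (1−0.008940) = 0.063385
Rounded to 4 decimal places: P(Fire suppression does not activate) ≈ 0.0634.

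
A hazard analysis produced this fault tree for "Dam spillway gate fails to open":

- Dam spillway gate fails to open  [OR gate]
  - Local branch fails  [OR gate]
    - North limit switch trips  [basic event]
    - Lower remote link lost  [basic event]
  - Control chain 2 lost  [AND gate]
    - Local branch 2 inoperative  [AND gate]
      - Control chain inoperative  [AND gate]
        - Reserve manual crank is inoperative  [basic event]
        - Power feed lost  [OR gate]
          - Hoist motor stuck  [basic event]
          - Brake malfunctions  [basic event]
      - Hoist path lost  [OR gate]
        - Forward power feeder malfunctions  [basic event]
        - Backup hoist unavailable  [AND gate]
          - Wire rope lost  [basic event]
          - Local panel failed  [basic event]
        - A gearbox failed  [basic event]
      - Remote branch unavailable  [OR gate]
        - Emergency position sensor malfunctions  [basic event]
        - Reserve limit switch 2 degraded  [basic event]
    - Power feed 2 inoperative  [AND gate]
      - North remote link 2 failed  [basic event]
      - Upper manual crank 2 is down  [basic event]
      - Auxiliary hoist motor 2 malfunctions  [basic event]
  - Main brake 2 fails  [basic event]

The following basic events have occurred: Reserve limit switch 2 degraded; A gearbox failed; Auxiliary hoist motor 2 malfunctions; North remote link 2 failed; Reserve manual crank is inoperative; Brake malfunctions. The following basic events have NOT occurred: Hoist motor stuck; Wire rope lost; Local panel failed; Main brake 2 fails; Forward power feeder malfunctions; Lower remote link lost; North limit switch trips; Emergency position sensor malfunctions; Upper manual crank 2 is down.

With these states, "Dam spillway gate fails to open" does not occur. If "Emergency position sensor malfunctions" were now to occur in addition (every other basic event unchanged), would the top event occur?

No

Counterfactual: set "Emergency position sensor malfunctions" to occurred.
Local branch fails [OR]: North limit switch trips=not, Lower remote link lost=not → no input occurs → does not occur.
Power feed lost [OR]: Hoist motor stuck=not, Brake malfunctions=occurs → at least one input occurs → occurs.
Control chain inoperative [AND]: Reserve manual crank is inoperative=occurs, Power feed lost=occurs → all inputs occur → occurs.
Backup hoist unavailable [AND]: Wire rope lost=not, Local panel failed=not → not all inputs occur → does not occur.
Hoist path lost [OR]: Forward power feeder malfunctions=not, Backup hoist unavailable=not, A gearbox failed=occurs → at least one input occurs → occurs.
Remote branch unavailable [OR]: Emergency position sensor malfunctions=occurs, Reserve limit switch 2 degraded=occurs → at least one input occurs → occurs.
Local branch 2 inoperative [AND]: Control chain inoperative=occurs, Hoist path lost=occurs, Remote branch unavailable=occurs → all inputs occur → occurs.
Power feed 2 inoperative [AND]: North remote link 2 failed=occurs, Upper manual crank 2 is down=not, Auxiliary hoist motor 2 malfunctions=occurs → not all inputs occur → does not occur.
Control chain 2 lost [AND]: Local branch 2 inoperative=occurs, Power feed 2 inoperative=not → not all inputs occur → does not occur.
Dam spillway gate fails to open [OR]: Local branch fails=not, Control chain 2 lost=not, Main brake 2 fails=not → no input occurs → does not occur.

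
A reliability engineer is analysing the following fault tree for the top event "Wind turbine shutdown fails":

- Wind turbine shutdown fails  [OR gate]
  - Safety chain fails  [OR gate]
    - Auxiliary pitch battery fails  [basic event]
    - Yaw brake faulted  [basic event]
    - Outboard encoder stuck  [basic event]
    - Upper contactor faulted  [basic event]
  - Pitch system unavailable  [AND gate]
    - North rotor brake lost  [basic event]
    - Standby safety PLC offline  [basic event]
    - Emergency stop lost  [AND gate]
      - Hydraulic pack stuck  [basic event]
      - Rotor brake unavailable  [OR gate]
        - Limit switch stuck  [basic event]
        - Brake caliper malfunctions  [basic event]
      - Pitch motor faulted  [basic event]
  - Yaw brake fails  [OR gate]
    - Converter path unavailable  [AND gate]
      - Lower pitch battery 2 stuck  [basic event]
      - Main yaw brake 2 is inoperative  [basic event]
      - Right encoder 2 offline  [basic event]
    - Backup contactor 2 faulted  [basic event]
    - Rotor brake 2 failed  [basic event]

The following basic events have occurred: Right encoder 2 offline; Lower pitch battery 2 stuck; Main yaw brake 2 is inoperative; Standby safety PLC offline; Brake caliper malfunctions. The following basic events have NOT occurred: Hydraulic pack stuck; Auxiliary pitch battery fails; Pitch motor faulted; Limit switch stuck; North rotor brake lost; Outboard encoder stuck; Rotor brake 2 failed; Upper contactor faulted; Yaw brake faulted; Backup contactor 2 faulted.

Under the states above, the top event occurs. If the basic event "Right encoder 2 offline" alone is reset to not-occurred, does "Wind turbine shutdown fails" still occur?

No

Counterfactual: set "Right encoder 2 offline" to not occurred.
Safety chain fails [OR]: Auxiliary pitch battery fails=not, Yaw brake faulted=not, Outboard encoder stuck=not, Upper contactor faulted=not → no input occurs → does not occur.
Rotor brake unavailable [OR]: Limit switch stuck=not, Brake caliper malfunctions=occurs → at least one input occurs → occurs.
Emergency stop lost [AND]: Hydraulic pack stuck=not, Rotor brake unavailable=occurs, Pitch motor faulted=not → not all inputs occur → does not occur.
Pitch system unavailable [AND]: North rotor brake lost=not, Standby safety PLC offline=occurs, Emergency stop lost=not → not all inputs occur → does not occur.
Converter path unavailable [AND]: Lower pitch battery 2 stuck=occurs, Main yaw brake 2 is inoperative=occurs, Right encoder 2 offline=not → not all inputs occur → does not occur.
Yaw brake fails [OR]: Converter path unavailable=not, Backup contactor 2 faulted=not, Rotor brake 2 failed=not → no input occurs → does not occur.
Wind turbine shutdown fails [OR]: Safety chain fails=not, Pitch system unavailable=not, Yaw brake fails=not → no input occurs → does not occur.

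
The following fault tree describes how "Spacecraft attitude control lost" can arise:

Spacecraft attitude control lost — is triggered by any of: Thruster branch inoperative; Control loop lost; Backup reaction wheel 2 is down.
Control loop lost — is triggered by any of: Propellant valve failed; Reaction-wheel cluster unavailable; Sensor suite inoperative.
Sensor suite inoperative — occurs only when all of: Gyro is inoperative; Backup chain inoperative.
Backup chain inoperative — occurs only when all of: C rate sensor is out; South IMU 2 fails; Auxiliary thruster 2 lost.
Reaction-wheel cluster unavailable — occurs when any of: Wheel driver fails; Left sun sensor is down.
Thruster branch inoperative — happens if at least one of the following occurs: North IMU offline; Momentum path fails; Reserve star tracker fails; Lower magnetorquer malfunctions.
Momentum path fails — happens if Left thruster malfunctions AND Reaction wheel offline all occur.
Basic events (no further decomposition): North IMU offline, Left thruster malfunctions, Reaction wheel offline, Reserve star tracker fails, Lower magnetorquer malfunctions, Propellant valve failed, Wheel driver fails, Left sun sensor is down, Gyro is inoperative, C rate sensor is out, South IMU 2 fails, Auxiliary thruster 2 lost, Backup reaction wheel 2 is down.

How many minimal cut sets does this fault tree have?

Momentum path fails [AND]: one cut set from each child combined → 1 × 1 = 1 cut set(s).
Thruster branch inoperative [OR]: union of children's cut sets → 4 cut set(s).
Reaction-wheel cluster unavailable [OR]: union of children's cut sets → 2 cut set(s).
Backup chain inoperative [AND]: one cut set from each child combined → 1 × 1 × 1 = 1 cut set(s).
Sensor suite inoperative [AND]: one cut set from each child combined → 1 × 1 = 1 cut set(s).
Control loop lost [OR]: union of children's cut sets → 4 cut set(s).
Spacecraft attitude control lost [OR]: union of children's cut sets → 9 cut set(s).
Minimal cut sets: {North IMU offline}; {Left thruster malfunctions, Reaction wheel offline}; {Reserve star tracker fails}; {Lower magnetorquer malfunctions}; {Propellant valve failed}; {Wheel driver fails}; {Left sun sensor is down}; {Auxiliary thruster 2 lost, C rate sensor is out, Gyro is inoperative, South IMU 2 fails}; {Backup reaction wheel 2 is down}.

9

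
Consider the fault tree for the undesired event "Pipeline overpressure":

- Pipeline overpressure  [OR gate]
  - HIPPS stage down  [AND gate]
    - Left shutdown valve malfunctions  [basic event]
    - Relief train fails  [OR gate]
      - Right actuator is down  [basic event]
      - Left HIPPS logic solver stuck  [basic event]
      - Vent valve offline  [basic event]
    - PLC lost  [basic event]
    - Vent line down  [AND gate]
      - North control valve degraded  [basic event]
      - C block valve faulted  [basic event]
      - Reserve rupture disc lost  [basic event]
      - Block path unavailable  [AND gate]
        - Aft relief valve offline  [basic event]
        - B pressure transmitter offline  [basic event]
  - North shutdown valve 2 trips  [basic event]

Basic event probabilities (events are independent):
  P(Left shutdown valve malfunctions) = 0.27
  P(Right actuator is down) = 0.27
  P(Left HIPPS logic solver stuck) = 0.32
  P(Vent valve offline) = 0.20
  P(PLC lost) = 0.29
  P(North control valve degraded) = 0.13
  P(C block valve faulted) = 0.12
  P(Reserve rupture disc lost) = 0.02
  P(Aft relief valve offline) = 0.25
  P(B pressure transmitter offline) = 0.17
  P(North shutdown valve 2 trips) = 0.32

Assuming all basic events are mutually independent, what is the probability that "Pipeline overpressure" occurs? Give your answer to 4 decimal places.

P(Relief train fails) [OR] = 1 − (1−0.27) × (1−0.32) × (1−0.20) = 0.602880
P(Block path unavailable) [AND] = 0.25 × 0.17 = 0.042500
P(Vent line down) [AND] = 0.13 × 0.12 × 0.02 × 0.042500 = 0.000013
P(HIPPS stage down) [AND] = 0.27 × 0.602880 × 0.29 × 0.000013 = 0.000001
P(Pipeline overpressure) [OR] = 1 − (1−0.000001) × (1−0.32) = 0.320001
Rounded to 4 decimal places: P(Pipeline overpressure) ≈ 0.3200.

0.3200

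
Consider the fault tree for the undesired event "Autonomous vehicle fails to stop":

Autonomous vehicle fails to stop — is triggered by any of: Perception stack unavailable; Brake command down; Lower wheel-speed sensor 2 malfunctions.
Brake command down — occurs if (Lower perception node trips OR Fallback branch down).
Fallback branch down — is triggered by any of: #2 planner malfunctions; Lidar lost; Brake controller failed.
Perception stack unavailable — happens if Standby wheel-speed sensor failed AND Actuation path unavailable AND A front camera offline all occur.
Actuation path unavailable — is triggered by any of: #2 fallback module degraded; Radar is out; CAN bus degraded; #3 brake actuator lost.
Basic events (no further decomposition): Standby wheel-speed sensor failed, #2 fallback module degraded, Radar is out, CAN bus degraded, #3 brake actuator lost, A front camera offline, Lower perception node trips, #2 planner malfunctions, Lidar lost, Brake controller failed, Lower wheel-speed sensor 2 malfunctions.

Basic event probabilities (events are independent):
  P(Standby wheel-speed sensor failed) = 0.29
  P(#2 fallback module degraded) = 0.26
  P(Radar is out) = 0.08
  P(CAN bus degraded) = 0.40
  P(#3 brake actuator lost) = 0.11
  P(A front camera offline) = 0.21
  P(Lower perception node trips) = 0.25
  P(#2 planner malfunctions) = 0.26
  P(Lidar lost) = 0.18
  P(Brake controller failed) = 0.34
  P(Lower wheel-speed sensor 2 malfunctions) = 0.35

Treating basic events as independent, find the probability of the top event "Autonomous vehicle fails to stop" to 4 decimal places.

P(Actuation path unavailable) [OR] = 1 − (1−0.26) × (1−0.08) × (1−0.40) × (1−0.11) = 0.636453
P(Perception stack unavailable) [AND] = 0.29 × 0.636453 × 0.21 = 0.038760
P(Fallback branch down) [OR] = 1 − (1−0.26) × (1−0.18) × (1−0.34) = 0.599512
P(Brake command down) [OR] = 1 − (1−0.25) × (1−0.599512) = 0.699634
P(Autonomous vehicle fails to stop) [OR] = 1 − (1−0.038760) × (1−0.699634) × (1−0.35) = 0.812330
Rounded to 4 decimal places: P(Autonomous vehicle fails to stop) ≈ 0.8123.

0.8123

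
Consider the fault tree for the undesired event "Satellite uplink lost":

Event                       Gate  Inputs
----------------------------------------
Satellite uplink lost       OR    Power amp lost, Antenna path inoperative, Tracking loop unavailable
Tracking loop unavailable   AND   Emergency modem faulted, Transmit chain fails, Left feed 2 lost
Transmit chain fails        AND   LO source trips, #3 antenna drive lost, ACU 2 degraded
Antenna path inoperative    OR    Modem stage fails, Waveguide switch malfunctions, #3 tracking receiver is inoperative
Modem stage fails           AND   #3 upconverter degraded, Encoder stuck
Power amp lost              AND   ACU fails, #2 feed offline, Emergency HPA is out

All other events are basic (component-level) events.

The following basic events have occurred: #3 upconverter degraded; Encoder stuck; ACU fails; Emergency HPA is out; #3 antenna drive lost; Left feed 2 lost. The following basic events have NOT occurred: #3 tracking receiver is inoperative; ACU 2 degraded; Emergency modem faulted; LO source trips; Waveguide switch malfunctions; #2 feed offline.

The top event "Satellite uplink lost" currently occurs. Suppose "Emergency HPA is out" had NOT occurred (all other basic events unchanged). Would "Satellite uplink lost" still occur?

Counterfactual: set "Emergency HPA is out" to not occurred.
Power amp lost [AND]: ACU fails=occurs, #2 feed offline=not, Emergency HPA is out=not → not all inputs occur → does not occur.
Modem stage fails [AND]: #3 upconverter degraded=occurs, Encoder stuck=occurs → all inputs occur → occurs.
Antenna path inoperative [OR]: Modem stage fails=occurs, Waveguide switch malfunctions=not, #3 tracking receiver is inoperative=not → at least one input occurs → occurs.
Transmit chain fails [AND]: LO source trips=not, #3 antenna drive lost=occurs, ACU 2 degraded=not → not all inputs occur → does not occur.
Tracking loop unavailable [AND]: Emergency modem faulted=not, Transmit chain fails=not, Left feed 2 lost=occurs → not all inputs occur → does not occur.
Satellite uplink lost [OR]: Power amp lost=not, Antenna path inoperative=occurs, Tracking loop unavailable=not → at least one input occurs → occurs.

Yes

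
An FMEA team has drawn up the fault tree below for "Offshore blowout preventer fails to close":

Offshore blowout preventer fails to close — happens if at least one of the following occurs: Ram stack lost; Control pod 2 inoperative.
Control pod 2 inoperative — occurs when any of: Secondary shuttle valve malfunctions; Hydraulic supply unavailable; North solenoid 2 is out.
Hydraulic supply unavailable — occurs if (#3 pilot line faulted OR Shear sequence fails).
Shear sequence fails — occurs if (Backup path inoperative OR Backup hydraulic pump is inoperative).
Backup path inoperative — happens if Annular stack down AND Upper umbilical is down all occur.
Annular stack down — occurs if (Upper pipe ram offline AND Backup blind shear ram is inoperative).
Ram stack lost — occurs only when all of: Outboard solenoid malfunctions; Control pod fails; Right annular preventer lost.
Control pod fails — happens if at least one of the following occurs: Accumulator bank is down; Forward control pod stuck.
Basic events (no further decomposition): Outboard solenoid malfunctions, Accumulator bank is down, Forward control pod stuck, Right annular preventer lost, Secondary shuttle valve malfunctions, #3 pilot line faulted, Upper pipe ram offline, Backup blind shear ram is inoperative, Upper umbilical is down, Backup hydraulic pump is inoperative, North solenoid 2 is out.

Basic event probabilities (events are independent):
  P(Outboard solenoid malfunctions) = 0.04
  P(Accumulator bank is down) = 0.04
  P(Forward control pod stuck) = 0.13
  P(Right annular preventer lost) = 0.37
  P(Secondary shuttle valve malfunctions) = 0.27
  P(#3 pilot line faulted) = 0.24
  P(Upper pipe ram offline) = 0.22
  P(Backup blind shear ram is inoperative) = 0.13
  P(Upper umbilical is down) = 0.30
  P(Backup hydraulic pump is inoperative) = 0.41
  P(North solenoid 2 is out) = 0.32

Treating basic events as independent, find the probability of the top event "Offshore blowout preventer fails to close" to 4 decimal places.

P(Control pod fails) [OR] = 1 − (1−0.04) × (1−0.13) = 0.164800
P(Ram stack lost) [AND] = 0.04 × 0.164800 × 0.37 = 0.002439
P(Annular stack down) [AND] = 0.22 × 0.13 = 0.028600
P(Backup path inoperative) [AND] = 0.028600 × 0.30 = 0.008580
P(Shear sequence fails) [OR] = 1 − (1−0.008580) × (1−0.41) = 0.415062
P(Hydraulic supply unavailable) [OR] = 1 − (1−0.24) × (1−0.415062) = 0.555447
P(Control pod 2 inoperative) [OR] = 1 − (1−0.27) × (1−0.555447) × (1−0.32) = 0.779324
P(Offshore blowout preventer fails to close) [OR] = 1 − (1−0.002439) × (1−0.779324) = 0.779862
Rounded to 4 decimal places: P(Offshore blowout preventer fails to close) ≈ 0.7799.

0.7799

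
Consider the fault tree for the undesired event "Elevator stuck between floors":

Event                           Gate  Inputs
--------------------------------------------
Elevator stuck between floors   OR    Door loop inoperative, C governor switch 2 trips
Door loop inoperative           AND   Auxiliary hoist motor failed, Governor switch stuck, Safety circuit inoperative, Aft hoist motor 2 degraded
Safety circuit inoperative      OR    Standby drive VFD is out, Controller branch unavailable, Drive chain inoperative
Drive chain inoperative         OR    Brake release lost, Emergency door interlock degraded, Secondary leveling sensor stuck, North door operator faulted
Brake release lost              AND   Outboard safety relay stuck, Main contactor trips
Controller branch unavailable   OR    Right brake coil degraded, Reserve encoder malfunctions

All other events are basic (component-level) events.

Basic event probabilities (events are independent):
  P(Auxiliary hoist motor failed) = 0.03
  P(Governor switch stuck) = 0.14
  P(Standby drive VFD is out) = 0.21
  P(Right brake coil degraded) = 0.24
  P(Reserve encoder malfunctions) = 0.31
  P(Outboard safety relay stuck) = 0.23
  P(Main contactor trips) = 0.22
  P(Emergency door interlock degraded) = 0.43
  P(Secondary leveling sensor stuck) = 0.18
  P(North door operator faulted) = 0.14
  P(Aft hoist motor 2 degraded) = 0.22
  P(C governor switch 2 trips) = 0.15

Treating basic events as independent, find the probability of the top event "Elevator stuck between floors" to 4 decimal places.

P(Controller branch unavailable) [OR] = 1 − (1−0.24) × (1−0.31) = 0.475600
P(Brake release lost) [AND] = 0.23 × 0.22 = 0.050600
P(Drive chain inoperative) [OR] = 1 − (1−0.050600) × (1−0.43) × (1−0.18) × (1−0.14) = 0.618375
P(Safety circuit inoperative) [OR] = 1 − (1−0.21) × (1−0.475600) × (1−0.618375) = 0.841902
P(Door loop inoperative) [AND] = 0.03 × 0.14 × 0.841902 × 0.22 = 0.000778
P(Elevator stuck between floors) [OR] = 1 − (1−0.000778) × (1−0.15) = 0.150661
Rounded to 4 decimal places: P(Elevator stuck between floors) ≈ 0.1507.

0.1507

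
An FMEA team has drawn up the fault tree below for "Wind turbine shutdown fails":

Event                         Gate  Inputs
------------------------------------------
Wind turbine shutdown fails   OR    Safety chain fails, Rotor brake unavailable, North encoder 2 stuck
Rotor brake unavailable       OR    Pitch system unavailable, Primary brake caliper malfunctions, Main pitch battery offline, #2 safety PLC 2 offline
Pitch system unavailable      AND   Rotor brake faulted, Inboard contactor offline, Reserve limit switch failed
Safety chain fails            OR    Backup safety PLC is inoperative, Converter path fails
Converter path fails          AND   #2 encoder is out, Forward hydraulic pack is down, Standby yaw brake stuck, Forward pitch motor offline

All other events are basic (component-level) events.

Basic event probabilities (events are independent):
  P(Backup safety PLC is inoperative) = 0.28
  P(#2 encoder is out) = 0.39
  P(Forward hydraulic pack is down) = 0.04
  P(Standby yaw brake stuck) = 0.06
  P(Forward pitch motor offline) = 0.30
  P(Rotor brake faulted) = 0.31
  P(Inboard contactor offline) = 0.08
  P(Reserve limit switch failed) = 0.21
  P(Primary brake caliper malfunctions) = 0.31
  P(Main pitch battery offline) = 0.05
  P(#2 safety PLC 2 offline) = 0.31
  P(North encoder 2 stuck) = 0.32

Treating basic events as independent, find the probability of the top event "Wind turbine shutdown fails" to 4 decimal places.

P(Converter path fails) [AND] = 0.39 × 0.04 × 0.06 × 0.30 = 0.000281
P(Safety chain fails) [OR] = 1 − (1−0.28) × (1−0.000281) = 0.280202
P(Pitch system unavailable) [AND] = 0.31 × 0.08 × 0.21 = 0.005208
P(Rotor brake unavailable) [OR] = 1 − (1−0.005208) × (1−0.31) × (1−0.05) × (1−0.31) = 0.550061
P(Wind turbine shutdown fails) [OR] = 1 − (1−0.280202) × (1−0.550061) × (1−0.32) = 0.779772
Rounded to 4 decimal places: P(Wind turbine shutdown fails) ≈ 0.7798.

0.7798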